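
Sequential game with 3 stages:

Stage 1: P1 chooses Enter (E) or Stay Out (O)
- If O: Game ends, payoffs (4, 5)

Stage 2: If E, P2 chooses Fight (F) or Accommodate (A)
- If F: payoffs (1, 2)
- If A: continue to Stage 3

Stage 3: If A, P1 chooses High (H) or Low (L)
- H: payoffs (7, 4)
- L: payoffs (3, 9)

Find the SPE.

SPE: (E, A, H); Outcome (7, 4)

Work:
Stage 3: P1 chooses H (7 vs 3)
Stage 2: P2: F->2, A->4 (anticipating H). Choose A
Stage 1: P1: O->4, E->7 (anticipating A, H). Choose E
SPE path: E -> A -> H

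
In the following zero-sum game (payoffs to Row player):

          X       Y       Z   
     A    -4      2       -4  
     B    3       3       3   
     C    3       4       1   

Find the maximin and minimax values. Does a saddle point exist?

Maximin = 3, Minimax = 3, Saddle: True

Work:
Row minimums: [-4, 3, 1] → maximin = 3
Column maximums: [3, 4, 3] → minimax = 3
Saddle point exists! Game value = 3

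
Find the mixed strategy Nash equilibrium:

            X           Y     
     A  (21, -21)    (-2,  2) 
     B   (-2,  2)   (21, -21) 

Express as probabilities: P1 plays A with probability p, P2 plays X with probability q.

p = 0.5, q = 0.5

Work:
Find probabilities that make opponent indifferent:
P2 chooses q to make P1 indifferent between A and B
P1 chooses p to make P2 indifferent between X and Y
Mixed NE: P1 plays (A: 0.5, B: 0.5), P2 plays (X: 0.5, Y: 0.5)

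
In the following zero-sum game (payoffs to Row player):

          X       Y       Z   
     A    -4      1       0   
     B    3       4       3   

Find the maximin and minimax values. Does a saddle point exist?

Maximin = 3, Minimax = 3, Saddle: True

Work:
Row minimums: [-4, 3] → maximin = 3
Column maximums: [3, 4, 3] → minimax = 3
Saddle point exists! Game value = 3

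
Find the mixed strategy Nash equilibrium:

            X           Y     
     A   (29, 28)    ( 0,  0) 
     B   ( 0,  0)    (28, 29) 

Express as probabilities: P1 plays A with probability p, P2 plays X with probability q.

p = 0.5088, q = 0.4912

Work:
Find probabilities that make opponent indifferent:
P2 chooses q to make P1 indifferent between A and B
P1 chooses p to make P2 indifferent between X and Y
Mixed NE: P1 plays (A: 0.5088, B: 0.4912), P2 plays (X: 0.4912, Y: 0.5088)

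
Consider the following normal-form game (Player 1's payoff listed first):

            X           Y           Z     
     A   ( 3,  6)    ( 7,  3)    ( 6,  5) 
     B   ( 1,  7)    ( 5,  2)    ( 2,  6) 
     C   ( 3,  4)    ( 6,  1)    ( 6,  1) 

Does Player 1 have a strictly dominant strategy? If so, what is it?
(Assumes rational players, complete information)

No strictly dominant strategy exists for Player 1

Work:
A strategy strictly dominates another if it gives a strictly higher payoff against every opponent action. Compare each pair of P1's strategies column-by-column:
  A vs B: [3 vs 1, 7 vs 5, 6 vs 2] → A strictly dominates B
  A vs C: [3 vs 3, 7 vs 6, 6 vs 6] → A does not strictly dominate C (column X: 3 ≤ 3)
  B vs A: [1 vs 3, 5 vs 7, 2 vs 6] → B does not strictly dominate A (column X: 1 ≤ 3)
  B vs C: [1 vs 3, 5 vs 6, 2 vs 6] → B does not strictly dominate C (column X: 1 ≤ 3)
  C vs A: [3 vs 3, 6 vs 7, 6 vs 6] → C does not strictly dominate A (column X: 3 ≤ 3)
  C vs B: [3 vs 1, 6 vs 5, 6 vs 2] → C strictly dominates B
No single strategy strictly dominates all others → no strictly dominant strategy.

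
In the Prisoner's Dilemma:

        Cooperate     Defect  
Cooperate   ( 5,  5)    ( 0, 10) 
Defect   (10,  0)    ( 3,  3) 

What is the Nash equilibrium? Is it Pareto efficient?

(Defect, Defect) is NE; not Pareto efficient

Work:
Defect dominates Cooperate for both players:
If P2 cooperates: Defect (10) > Cooperate (5)
If P2 defects: Defect (3) > Cooperate (0)
NE: (Defect, Defect) with payoff (3, 3)
But (Cooperate, Cooperate) = (5, 5) Pareto dominates (3, 3)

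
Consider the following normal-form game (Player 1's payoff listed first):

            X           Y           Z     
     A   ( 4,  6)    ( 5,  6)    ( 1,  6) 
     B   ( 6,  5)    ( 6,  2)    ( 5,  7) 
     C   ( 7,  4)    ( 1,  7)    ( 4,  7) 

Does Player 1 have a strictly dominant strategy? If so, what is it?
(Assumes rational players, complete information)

No strictly dominant strategy exists for Player 1

Work:
A strategy strictly dominates another if it gives a strictly higher payoff against every opponent action. Compare each pair of P1's strategies column-by-column:
  A vs B: [4 vs 6, 5 vs 6, 1 vs 5] → A does not strictly dominate B (column X: 4 ≤ 6)
  A vs C: [4 vs 7, 5 vs 1, 1 vs 4] → A does not strictly dominate C (column X: 4 ≤ 7)
  B vs A: [6 vs 4, 6 vs 5, 5 vs 1] → B strictly dominates A
  B vs C: [6 vs 7, 6 vs 1, 5 vs 4] → B does not strictly dominate C (column X: 6 ≤ 7)
  C vs A: [7 vs 4, 1 vs 5, 4 vs 1] → C does not strictly dominate A (column Y: 1 ≤ 5)
  C vs B: [7 vs 6, 1 vs 6, 4 vs 5] → C does not strictly dominate B (column Y: 1 ≤ 6)
No single strategy strictly dominates all others → no strictly dominant strategy.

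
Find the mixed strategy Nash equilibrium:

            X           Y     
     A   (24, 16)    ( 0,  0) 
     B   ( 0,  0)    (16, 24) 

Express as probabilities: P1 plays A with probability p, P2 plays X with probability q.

p = 0.6, q = 0.4

Work:
Find probabilities that make opponent indifferent:
P2 chooses q to make P1 indifferent between A and B
P1 chooses p to make P2 indifferent between X and Y
Mixed NE: P1 plays (A: 0.6, B: 0.4), P2 plays (X: 0.4, Y: 0.6)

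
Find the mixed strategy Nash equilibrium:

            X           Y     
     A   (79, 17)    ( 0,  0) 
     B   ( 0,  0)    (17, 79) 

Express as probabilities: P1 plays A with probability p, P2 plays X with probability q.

p = 0.8229, q = 0.1771

Work:
Find probabilities that make opponent indifferent:
P2 chooses q to make P1 indifferent between A and B
P1 chooses p to make P2 indifferent between X and Y
Mixed NE: P1 plays (A: 0.8229, B: 0.1771), P2 plays (X: 0.1771, Y: 0.8229)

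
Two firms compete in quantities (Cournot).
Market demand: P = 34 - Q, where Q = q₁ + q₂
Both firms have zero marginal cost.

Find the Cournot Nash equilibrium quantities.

q₁* = q₂* = 11.33; P* = 11.33

Work:
Profit: π_i = P·q_i = (a - q_i - q_j)·q_i
FOC: ∂π_i/∂q_i = a - 2q_i - q_j = 0
Reaction function: q_i = (34 - q_j)/2
Symmetry: q* = 34/3 = 11.33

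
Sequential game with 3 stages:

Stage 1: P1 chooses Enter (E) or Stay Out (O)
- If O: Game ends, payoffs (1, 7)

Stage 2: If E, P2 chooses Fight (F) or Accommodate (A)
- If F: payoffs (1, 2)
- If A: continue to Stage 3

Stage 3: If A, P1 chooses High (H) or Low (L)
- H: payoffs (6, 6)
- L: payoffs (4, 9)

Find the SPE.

SPE: (E, A, H); Outcome (6, 6)

Work:
Stage 3: P1 chooses H (6 vs 4)
Stage 2: P2: F->2, A->6 (anticipating H). Choose A
Stage 1: P1: O->1, E->6 (anticipating A, H). Choose E
SPE path: E -> A -> H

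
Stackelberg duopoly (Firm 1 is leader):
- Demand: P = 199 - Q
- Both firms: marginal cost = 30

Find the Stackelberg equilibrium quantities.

q₁* (leader) = 84.5, q₂* (follower) = 42.25

Work:
Follower's reaction: q₂ = (a - c - q₁)/2
Leader substitutes: π₁ = q₁·(a - q₁ - (a-c-q₁)/2 - c)
FOC: q₁* = (199 - 30)/2 = 84.50
Then: q₂* = (199 - 30 - 84.5)/2 = 42.25
Leader has first-mover advantage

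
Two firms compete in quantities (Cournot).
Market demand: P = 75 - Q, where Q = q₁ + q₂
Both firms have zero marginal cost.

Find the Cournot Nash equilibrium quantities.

q₁* = q₂* = 25.0; P* = 25.0

Work:
Profit: π_i = P·q_i = (a - q_i - q_j)·q_i
FOC: ∂π_i/∂q_i = a - 2q_i - q_j = 0
Reaction function: q_i = (75 - q_j)/2
Symmetry: q* = 75/3 = 25.0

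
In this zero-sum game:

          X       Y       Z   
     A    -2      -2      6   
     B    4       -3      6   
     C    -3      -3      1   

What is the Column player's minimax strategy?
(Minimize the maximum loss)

Column should play Y, value = -2

Work:
Column player minimizes Row's maximum payoff:
Column X: max payoff to Row = 4
Column Y: max payoff to Row = -2
Column Z: max payoff to Row = 6
Minimum is -2, achieved by column Y.
Minimax strategy: Y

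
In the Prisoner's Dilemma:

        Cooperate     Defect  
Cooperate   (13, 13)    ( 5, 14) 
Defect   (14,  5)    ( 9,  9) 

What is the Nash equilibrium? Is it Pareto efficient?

(Defect, Defect) is NE; not Pareto efficient

Work:
Defect dominates Cooperate for both players:
If P2 cooperates: Defect (14) > Cooperate (13)
If P2 defects: Defect (9) > Cooperate (5)
NE: (Defect, Defect) with payoff (9, 9)
But (Cooperate, Cooperate) = (13, 13) Pareto dominates (9, 9)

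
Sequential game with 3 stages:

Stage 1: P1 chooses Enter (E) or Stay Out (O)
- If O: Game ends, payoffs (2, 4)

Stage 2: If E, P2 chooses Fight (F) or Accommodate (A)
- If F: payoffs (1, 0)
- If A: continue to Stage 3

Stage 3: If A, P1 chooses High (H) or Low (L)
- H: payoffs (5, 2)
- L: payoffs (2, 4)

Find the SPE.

SPE: (E, A, H); Outcome (5, 2)

Work:
Stage 3: P1 chooses H (5 vs 2)
Stage 2: P2: F->0, A->2 (anticipating H). Choose A
Stage 1: P1: O->2, E->5 (anticipating A, H). Choose E
SPE path: E -> A -> H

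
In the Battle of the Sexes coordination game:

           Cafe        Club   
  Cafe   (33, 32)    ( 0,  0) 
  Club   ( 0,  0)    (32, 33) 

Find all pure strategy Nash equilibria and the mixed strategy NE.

Pure NE: (Cafe, Cafe) and (Club, Club); Mixed NE: p = 0.5077, q = 0.4923

Work:
Check pure NE:
(Cafe, Cafe): (33, 32) - no unilateral deviation beneficial
(Club, Club): (32, 33) - no unilateral deviation beneficial
Mixed NE: P1 plays Cafe with p = 0.5077, P2 plays Cafe with q = 0.4923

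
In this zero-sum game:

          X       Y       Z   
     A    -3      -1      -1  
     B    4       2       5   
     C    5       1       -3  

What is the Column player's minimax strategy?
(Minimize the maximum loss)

Column should play Y, value = 2

Work:
Column player minimizes Row's maximum payoff:
Column X: max payoff to Row = 5
Column Y: max payoff to Row = 2
Column Z: max payoff to Row = 5
Minimum is 2, achieved by column Y.
Minimax strategy: Y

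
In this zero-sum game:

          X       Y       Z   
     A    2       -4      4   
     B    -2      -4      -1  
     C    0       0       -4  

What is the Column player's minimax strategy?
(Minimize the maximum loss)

Column should play Y, value = 0

Work:
Column player minimizes Row's maximum payoff:
Column X: max payoff to Row = 2
Column Y: max payoff to Row = 0
Column Z: max payoff to Row = 4
Minimum is 0, achieved by column Y.
Minimax strategy: Y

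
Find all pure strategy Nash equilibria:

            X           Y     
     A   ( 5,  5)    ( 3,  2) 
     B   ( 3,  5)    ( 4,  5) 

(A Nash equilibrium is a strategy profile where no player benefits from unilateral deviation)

Nash equilibrium: (A, X), (B, Y)

Work:
Best responses:
  P1 vs X: payoffs [5, 3] → best response A (payoff 5)
  P1 vs Y: payoffs [3, 4] → best response B (payoff 4)
  P2 vs A: payoffs [5, 2] → best response X (payoff 5)
  P2 vs B: payoffs [5, 5] → best response X/Y (payoff 5)
Mutual best responses: (A,X), (B,Y) → Nash equilibria.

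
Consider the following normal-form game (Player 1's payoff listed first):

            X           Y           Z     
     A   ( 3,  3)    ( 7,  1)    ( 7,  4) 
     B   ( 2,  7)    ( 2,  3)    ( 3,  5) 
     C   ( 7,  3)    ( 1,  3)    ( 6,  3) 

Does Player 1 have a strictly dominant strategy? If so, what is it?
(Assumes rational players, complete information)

No strictly dominant strategy exists for Player 1

Work:
A strategy strictly dominates another if it gives a strictly higher payoff against every opponent action. Compare each pair of P1's strategies column-by-column:
  A vs B: [3 vs 2, 7 vs 2, 7 vs 3] → A strictly dominates B
  A vs C: [3 vs 7, 7 vs 1, 7 vs 6] → A does not strictly dominate C (column X: 3 ≤ 7)
  B vs A: [2 vs 3, 2 vs 7, 3 vs 7] → B does not strictly dominate A (column X: 2 ≤ 3)
  B vs C: [2 vs 7, 2 vs 1, 3 vs 6] → B does not strictly dominate C (column X: 2 ≤ 7)
  C vs A: [7 vs 3, 1 vs 7, 6 vs 7] → C does not strictly dominate A (column Y: 1 ≤ 7)
  C vs B: [7 vs 2, 1 vs 2, 6 vs 3] → C does not strictly dominate B (column Y: 1 ≤ 2)
No single strategy strictly dominates all others → no strictly dominant strategy.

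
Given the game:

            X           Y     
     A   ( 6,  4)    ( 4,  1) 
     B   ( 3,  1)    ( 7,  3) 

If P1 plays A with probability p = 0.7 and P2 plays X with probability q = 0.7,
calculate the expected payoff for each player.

E[P1] = 5.04, E[P2] = 2.65

Work:
E[P1] = p·q·π₁(A,X) + p·(1-q)·π₁(A,Y) + (1-p)·q·π₁(B,X) + (1-p)·(1-q)·π₁(B,Y)
= 0.7·0.7·6 + 0.7·0.3·4 + 0.3·0.7·3 + 0.3·0.3·7
= 5.04

E[P2] = 2.65 (similar calculation)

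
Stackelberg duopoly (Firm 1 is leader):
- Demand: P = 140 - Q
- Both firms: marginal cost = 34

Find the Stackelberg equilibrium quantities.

q₁* (leader) = 53.0, q₂* (follower) = 26.5

Work:
Follower's reaction: q₂ = (a - c - q₁)/2
Leader substitutes: π₁ = q₁·(a - q₁ - (a-c-q₁)/2 - c)
FOC: q₁* = (140 - 34)/2 = 53.00
Then: q₂* = (140 - 34 - 53.0)/2 = 26.50
Leader has first-mover advantage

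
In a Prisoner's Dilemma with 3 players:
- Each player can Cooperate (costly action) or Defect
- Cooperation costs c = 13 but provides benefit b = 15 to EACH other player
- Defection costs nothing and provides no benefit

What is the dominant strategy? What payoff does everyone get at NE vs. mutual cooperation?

Dominant: Defect; NE payoff = 0; Coop payoff = 17

Work:
Defect dominates (saves cost c = 13, benefit to others is external)
NE: All defect → everyone gets 0
If all cooperate: each receives (2)×15 - 13 = 17
Social dilemma: 17 > 0 but NE gives 0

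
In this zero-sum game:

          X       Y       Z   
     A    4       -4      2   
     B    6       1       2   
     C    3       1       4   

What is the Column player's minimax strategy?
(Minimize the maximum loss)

Column should play Y, value = 1

Work:
Column player minimizes Row's maximum payoff:
Column X: max payoff to Row = 6
Column Y: max payoff to Row = 1
Column Z: max payoff to Row = 4
Minimum is 1, achieved by column Y.
Minimax strategy: Y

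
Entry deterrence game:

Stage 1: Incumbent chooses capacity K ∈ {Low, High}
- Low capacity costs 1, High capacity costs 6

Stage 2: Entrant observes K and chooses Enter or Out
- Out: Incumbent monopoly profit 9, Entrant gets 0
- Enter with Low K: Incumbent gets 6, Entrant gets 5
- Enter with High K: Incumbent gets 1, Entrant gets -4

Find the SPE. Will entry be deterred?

SPE: (Low, Enter|Low, Out|High); Entry not deterred. Incumbent net profit = 5, Entrant gets 5

Work:
After Low K: Entrant enters (5 > 0)
After High K: Entrant stays out (-4 < 0)
Incumbent: Low → 6−1=5, High → 9−6=3
Incumbent chooses Low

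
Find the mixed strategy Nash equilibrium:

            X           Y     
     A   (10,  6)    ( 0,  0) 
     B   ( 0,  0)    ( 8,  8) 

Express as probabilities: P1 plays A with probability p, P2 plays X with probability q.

p = 0.5714, q = 0.4444

Work:
Find probabilities that make opponent indifferent:
P2 chooses q to make P1 indifferent between A and B
P1 chooses p to make P2 indifferent between X and Y
Mixed NE: P1 plays (A: 0.5714, B: 0.4286), P2 plays (X: 0.4444, Y: 0.5556)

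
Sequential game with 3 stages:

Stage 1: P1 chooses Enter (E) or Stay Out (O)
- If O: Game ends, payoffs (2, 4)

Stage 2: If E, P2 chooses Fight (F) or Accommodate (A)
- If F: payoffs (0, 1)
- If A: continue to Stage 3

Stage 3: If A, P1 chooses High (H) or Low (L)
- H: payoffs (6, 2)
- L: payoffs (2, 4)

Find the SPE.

SPE: (E, A, H); Outcome (6, 2)

Work:
Stage 3: P1 chooses H (6 vs 2)
Stage 2: P2: F->1, A->2 (anticipating H). Choose A
Stage 1: P1: O->2, E->6 (anticipating A, H). Choose E
SPE path: E -> A -> H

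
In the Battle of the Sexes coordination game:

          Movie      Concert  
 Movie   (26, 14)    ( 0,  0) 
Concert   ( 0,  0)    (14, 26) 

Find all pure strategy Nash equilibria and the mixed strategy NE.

Pure NE: (Movie, Movie) and (Concert, Concert); Mixed NE: p = 0.65, q = 0.35

Work:
Check pure NE:
(Movie, Movie): (26, 14) - no unilateral deviation beneficial
(Concert, Concert): (14, 26) - no unilateral deviation beneficial
Mixed NE: P1 plays Movie with p = 0.65, P2 plays Movie with q = 0.35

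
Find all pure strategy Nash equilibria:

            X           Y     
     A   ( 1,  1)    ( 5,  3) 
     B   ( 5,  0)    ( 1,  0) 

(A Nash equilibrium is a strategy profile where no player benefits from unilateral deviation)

Nash equilibrium: (A, Y), (B, X)

Work:
Best responses:
  P1 vs X: payoffs [1, 5] → best response B (payoff 5)
  P1 vs Y: payoffs [5, 1] → best response A (payoff 5)
  P2 vs A: payoffs [1, 3] → best response Y (payoff 3)
  P2 vs B: payoffs [0, 0] → best response X/Y (payoff 0)
Mutual best responses: (A,Y), (B,X) → Nash equilibria.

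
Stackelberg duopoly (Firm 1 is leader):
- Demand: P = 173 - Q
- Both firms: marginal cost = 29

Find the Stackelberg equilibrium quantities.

q₁* (leader) = 72.0, q₂* (follower) = 36.0

Work:
Follower's reaction: q₂ = (a - c - q₁)/2
Leader substitutes: π₁ = q₁·(a - q₁ - (a-c-q₁)/2 - c)
FOC: q₁* = (173 - 29)/2 = 72.00
Then: q₂* = (173 - 29 - 72.0)/2 = 36.00
Leader has first-mover advantage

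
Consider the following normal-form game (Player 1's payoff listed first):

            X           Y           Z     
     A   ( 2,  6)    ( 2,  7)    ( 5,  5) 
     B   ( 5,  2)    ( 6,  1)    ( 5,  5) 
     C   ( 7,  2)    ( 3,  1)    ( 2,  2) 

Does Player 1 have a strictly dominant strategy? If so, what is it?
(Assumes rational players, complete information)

No strictly dominant strategy exists for Player 1

Work:
A strategy strictly dominates another if it gives a strictly higher payoff against every opponent action. Compare each pair of P1's strategies column-by-column:
  A vs B: [2 vs 5, 2 vs 6, 5 vs 5] → A does not strictly dominate B (column X: 2 ≤ 5)
  A vs C: [2 vs 7, 2 vs 3, 5 vs 2] → A does not strictly dominate C (column X: 2 ≤ 7)
  B vs A: [5 vs 2, 6 vs 2, 5 vs 5] → B does not strictly dominate A (column Z: 5 ≤ 5)
  B vs C: [5 vs 7, 6 vs 3, 5 vs 2] → B does not strictly dominate C (column X: 5 ≤ 7)
  C vs A: [7 vs 2, 3 vs 2, 2 vs 5] → C does not strictly dominate A (column Z: 2 ≤ 5)
  C vs B: [7 vs 5, 3 vs 6, 2 vs 5] → C does not strictly dominate B (column Y: 3 ≤ 6)
No single strategy strictly dominates all others → no strictly dominant strategy.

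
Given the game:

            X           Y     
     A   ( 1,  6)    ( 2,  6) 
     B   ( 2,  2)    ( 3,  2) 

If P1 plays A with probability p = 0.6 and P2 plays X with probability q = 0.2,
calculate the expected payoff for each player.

E[P1] = 2.2, E[P2] = 4.4

Work:
E[P1] = p·q·π₁(A,X) + p·(1-q)·π₁(A,Y) + (1-p)·q·π₁(B,X) + (1-p)·(1-q)·π₁(B,Y)
= 0.6·0.2·1 + 0.6·0.8·2 + 0.4·0.2·2 + 0.4·0.8·3
= 2.2

E[P2] = 4.4 (similar calculation)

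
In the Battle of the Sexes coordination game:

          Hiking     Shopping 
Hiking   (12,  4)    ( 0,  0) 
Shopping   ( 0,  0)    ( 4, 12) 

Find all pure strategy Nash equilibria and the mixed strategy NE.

Pure NE: (Hiking, Hiking) and (Shopping, Shopping); Mixed NE: p = 0.75, q = 0.25

Work:
Check pure NE:
(Hiking, Hiking): (12, 4) - no unilateral deviation beneficial
(Shopping, Shopping): (4, 12) - no unilateral deviation beneficial
Mixed NE: P1 plays Hiking with p = 0.75, P2 plays Hiking with q = 0.25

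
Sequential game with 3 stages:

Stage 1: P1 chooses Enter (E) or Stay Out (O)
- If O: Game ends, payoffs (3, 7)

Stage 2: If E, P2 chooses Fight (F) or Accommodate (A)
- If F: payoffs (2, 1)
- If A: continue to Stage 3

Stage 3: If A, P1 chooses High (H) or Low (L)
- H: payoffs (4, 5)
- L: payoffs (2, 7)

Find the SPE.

SPE: (E, A, H); Outcome (4, 5)

Work:
Stage 3: P1 chooses H (4 vs 2)
Stage 2: P2: F->1, A->5 (anticipating H). Choose A
Stage 1: P1: O->3, E->4 (anticipating A, H). Choose E
SPE path: E -> A -> H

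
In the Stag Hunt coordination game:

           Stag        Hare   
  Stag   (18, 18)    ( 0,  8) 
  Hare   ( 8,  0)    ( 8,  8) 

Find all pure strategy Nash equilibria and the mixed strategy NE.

Pure NE: (Stag, Stag) and (Hare, Hare); Mixed NE: p = 0.4444, q = 0.4444

Work:
Check pure NE:
(Stag, Stag): (18, 18) - no unilateral deviation beneficial
(Hare, Hare): (8, 8) - no unilateral deviation beneficial
Mixed NE: P1 plays Stag with p = 0.4444, P2 plays Stag with q = 0.4444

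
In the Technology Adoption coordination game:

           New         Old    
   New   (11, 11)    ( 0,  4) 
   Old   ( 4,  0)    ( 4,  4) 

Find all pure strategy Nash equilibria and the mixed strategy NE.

Pure NE: (New, New) and (Old, Old); Mixed NE: p = 0.3636, q = 0.3636

Work:
Check pure NE:
(New, New): (11, 11) - no unilateral deviation beneficial
(Old, Old): (4, 4) - no unilateral deviation beneficial
Mixed NE: P1 plays New with p = 0.3636, P2 plays New with q = 0.3636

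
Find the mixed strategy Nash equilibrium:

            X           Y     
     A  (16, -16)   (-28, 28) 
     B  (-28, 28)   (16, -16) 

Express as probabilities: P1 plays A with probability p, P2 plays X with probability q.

p = 0.5, q = 0.5

Work:
Find probabilities that make opponent indifferent:
P2 chooses q to make P1 indifferent between A and B
P1 chooses p to make P2 indifferent between X and Y
Mixed NE: P1 plays (A: 0.5, B: 0.5), P2 plays (X: 0.5, Y: 0.5)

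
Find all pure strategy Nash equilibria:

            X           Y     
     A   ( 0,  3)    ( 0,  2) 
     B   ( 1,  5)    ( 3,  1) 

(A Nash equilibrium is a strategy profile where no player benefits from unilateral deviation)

Nash equilibrium: (B, X)

Work:
Best responses:
  P1 vs X: payoffs [0, 1] → best response B (payoff 1)
  P1 vs Y: payoffs [0, 3] → best response B (payoff 3)
  P2 vs A: payoffs [3, 2] → best response X (payoff 3)
  P2 vs B: payoffs [5, 1] → best response X (payoff 5)
Mutual best responses: (B,X) → Nash equilibria.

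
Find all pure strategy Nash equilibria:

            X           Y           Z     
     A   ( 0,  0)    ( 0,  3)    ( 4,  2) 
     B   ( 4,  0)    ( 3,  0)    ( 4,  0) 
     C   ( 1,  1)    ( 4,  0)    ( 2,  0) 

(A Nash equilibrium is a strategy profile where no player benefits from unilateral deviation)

Nash equilibrium: (B, X), (B, Z)

Work:
Best responses:
  P1 vs X: payoffs [0, 4, 1] → best response B (payoff 4)
  P1 vs Y: payoffs [0, 3, 4] → best response C (payoff 4)
  P1 vs Z: payoffs [4, 4, 2] → best response A/B (payoff 4)
  P2 vs A: payoffs [0, 3, 2] → best response Y (payoff 3)
  P2 vs B: payoffs [0, 0, 0] → best response X/Y/Z (payoff 0)
  P2 vs C: payoffs [1, 0, 0] → best response X (payoff 1)
Mutual best responses: (B,X), (B,Z) → Nash equilibria.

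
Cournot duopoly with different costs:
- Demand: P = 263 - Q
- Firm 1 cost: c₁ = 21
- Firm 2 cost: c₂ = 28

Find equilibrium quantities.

q₁* = 83.0, q₂* = 76.0

Work:
Reaction: q₁ = (263 - 21 - q₂)/2
Reaction: q₂ = (263 - 28 - q₁)/2
Solve simultaneously:
q₁* = (263 - 2×21 + 28)/3 = 83.0
q₂* = (263 - 2×28 + 21)/3 = 76.0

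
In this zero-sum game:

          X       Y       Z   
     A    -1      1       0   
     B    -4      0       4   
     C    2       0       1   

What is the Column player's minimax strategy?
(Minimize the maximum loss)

Column should play Y, value = 1

Work:
Column player minimizes Row's maximum payoff:
Column X: max payoff to Row = 2
Column Y: max payoff to Row = 1
Column Z: max payoff to Row = 4
Minimum is 1, achieved by column Y.
Minimax strategy: Y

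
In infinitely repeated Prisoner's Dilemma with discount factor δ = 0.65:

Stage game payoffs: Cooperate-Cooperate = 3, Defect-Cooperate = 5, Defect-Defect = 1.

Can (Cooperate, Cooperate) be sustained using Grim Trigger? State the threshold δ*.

δ* = 0.5; since δ = 0.65 ≥ 0.5, cooperation can be sustained

Work:
For Grim Trigger:
Cooperate forever: 3/(1-δ)
Defect then punished: 5 + 1·δ/(1-δ)
Need: 3/(1-δ) ≥ 5 + 1·δ/(1-δ)
Solving: δ ≥ (T-R)/(T-P) = (5-3)/(5-1) = 0.5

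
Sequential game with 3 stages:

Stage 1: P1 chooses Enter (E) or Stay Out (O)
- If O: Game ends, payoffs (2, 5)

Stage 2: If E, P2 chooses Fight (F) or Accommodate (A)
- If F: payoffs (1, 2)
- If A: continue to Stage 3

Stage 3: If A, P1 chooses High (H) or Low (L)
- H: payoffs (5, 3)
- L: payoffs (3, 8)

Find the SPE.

SPE: (E, A, H); Outcome (5, 3)

Work:
Stage 3: P1 chooses H (5 vs 3)
Stage 2: P2: F->2, A->3 (anticipating H). Choose A
Stage 1: P1: O->2, E->5 (anticipating A, H). Choose E
SPE path: E -> A -> H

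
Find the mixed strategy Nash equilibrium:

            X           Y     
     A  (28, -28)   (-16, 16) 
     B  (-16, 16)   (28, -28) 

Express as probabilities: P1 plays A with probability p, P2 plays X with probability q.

p = 0.5, q = 0.5

Work:
Find probabilities that make opponent indifferent:
P2 chooses q to make P1 indifferent between A and B
P1 chooses p to make P2 indifferent between X and Y
Mixed NE: P1 plays (A: 0.5, B: 0.5), P2 plays (X: 0.5, Y: 0.5)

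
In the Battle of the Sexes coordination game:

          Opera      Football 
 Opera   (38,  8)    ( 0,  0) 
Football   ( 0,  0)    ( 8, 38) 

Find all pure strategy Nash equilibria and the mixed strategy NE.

Pure NE: (Opera, Opera) and (Football, Football); Mixed NE: p = 0.8261, q = 0.1739

Work:
Check pure NE:
(Opera, Opera): (38, 8) - no unilateral deviation beneficial
(Football, Football): (8, 38) - no unilateral deviation beneficial
Mixed NE: P1 plays Opera with p = 0.8261, P2 plays Opera with q = 0.1739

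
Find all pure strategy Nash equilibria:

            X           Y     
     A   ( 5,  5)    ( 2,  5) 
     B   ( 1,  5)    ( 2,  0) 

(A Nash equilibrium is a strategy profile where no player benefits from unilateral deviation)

Nash equilibrium: (A, X), (A, Y)

Work:
Best responses:
  P1 vs X: payoffs [5, 1] → best response A (payoff 5)
  P1 vs Y: payoffs [2, 2] → best response A/B (payoff 2)
  P2 vs A: payoffs [5, 5] → best response X/Y (payoff 5)
  P2 vs B: payoffs [5, 0] → best response X (payoff 5)
Mutual best responses: (A,X), (A,Y) → Nash equilibria.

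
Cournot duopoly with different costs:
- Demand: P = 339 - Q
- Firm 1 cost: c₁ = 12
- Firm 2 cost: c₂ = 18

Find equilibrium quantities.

q₁* = 111.0, q₂* = 105.0

Work:
Reaction: q₁ = (339 - 12 - q₂)/2
Reaction: q₂ = (339 - 18 - q₁)/2
Solve simultaneously:
q₁* = (339 - 2×12 + 18)/3 = 111.0
q₂* = (339 - 2×18 + 12)/3 = 105.0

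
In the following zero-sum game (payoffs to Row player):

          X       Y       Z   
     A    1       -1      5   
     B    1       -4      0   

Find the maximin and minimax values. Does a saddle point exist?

Maximin = -1, Minimax = -1, Saddle: True

Work:
Row minimums: [-1, -4] → maximin = -1
Column maximums: [1, -1, 5] → minimax = -1
Saddle point exists! Game value = -1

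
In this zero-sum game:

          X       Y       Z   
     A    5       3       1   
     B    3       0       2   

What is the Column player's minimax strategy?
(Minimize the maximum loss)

Column should play Z, value = 2

Work:
Column player minimizes Row's maximum payoff:
Column X: max payoff to Row = 5
Column Y: max payoff to Row = 3
Column Z: max payoff to Row = 2
Minimum is 2, achieved by column Z.
Minimax strategy: Z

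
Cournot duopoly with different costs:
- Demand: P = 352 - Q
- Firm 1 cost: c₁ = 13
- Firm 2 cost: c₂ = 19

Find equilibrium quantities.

q₁* = 115.0, q₂* = 109.0

Work:
Reaction: q₁ = (352 - 13 - q₂)/2
Reaction: q₂ = (352 - 19 - q₁)/2
Solve simultaneously:
q₁* = (352 - 2×13 + 19)/3 = 115.0
q₂* = (352 - 2×19 + 13)/3 = 109.0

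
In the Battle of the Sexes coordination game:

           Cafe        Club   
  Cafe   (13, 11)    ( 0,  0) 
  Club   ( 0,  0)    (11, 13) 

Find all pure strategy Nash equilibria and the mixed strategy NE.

Pure NE: (Cafe, Cafe) and (Club, Club); Mixed NE: p = 0.5417, q = 0.4583

Work:
Check pure NE:
(Cafe, Cafe): (13, 11) - no unilateral deviation beneficial
(Club, Club): (11, 13) - no unilateral deviation beneficial
Mixed NE: P1 plays Cafe with p = 0.5417, P2 plays Cafe with q = 0.4583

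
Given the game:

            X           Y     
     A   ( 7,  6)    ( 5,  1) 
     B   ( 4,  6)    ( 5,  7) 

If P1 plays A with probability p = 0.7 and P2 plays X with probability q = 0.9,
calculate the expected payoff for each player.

E[P1] = 5.99, E[P2] = 5.68

Work:
E[P1] = p·q·π₁(A,X) + p·(1-q)·π₁(A,Y) + (1-p)·q·π₁(B,X) + (1-p)·(1-q)·π₁(B,Y)
= 0.7·0.9·7 + 0.7·0.1·5 + 0.3·0.9·4 + 0.3·0.1·5
= 5.99

E[P2] = 5.68 (similar calculation)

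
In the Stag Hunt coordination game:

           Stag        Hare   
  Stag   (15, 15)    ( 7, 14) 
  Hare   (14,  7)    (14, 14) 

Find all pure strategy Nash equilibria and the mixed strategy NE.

Pure NE: (Stag, Stag) and (Hare, Hare); Mixed NE: p = 0.875, q = 0.875

Work:
Check pure NE:
(Stag, Stag): (15, 15) - no unilateral deviation beneficial
(Hare, Hare): (14, 14) - no unilateral deviation beneficial
Mixed NE: P1 plays Stag with p = 0.875, P2 plays Stag with q = 0.875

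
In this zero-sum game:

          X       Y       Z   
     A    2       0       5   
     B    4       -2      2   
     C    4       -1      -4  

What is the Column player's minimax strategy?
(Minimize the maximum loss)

Column should play Y, value = 0

Work:
Column player minimizes Row's maximum payoff:
Column X: max payoff to Row = 4
Column Y: max payoff to Row = 0
Column Z: max payoff to Row = 5
Minimum is 0, achieved by column Y.
Minimax strategy: Y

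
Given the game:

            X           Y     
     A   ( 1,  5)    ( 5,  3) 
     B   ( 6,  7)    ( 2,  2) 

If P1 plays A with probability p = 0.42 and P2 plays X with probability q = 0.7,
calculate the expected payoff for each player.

E[P1] = 3.708, E[P2] = 5.038

Work:
E[P1] = p·q·π₁(A,X) + p·(1-q)·π₁(A,Y) + (1-p)·q·π₁(B,X) + (1-p)·(1-q)·π₁(B,Y)
= 0.42·0.7·1 + 0.42·0.3·5 + 0.58·0.7·6 + 0.58·0.3·2
= 3.708

E[P2] = 5.038 (similar calculation)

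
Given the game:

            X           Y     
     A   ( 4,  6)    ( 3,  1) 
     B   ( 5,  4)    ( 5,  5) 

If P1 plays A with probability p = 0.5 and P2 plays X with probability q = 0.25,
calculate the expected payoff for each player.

E[P1] = 4.125, E[P2] = 3.5

Work:
E[P1] = p·q·π₁(A,X) + p·(1-q)·π₁(A,Y) + (1-p)·q·π₁(B,X) + (1-p)·(1-q)·π₁(B,Y)
= 0.5·0.25·4 + 0.5·0.75·3 + 0.5·0.25·5 + 0.5·0.75·5
= 4.125

E[P2] = 3.5 (similar calculation)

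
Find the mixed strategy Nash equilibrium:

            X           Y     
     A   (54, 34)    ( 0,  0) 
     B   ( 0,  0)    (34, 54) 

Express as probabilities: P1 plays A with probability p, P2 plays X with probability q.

p = 0.6136, q = 0.3864

Work:
Find probabilities that make opponent indifferent:
P2 chooses q to make P1 indifferent between A and B
P1 chooses p to make P2 indifferent between X and Y
Mixed NE: P1 plays (A: 0.6136, B: 0.3864), P2 plays (X: 0.3864, Y: 0.6136)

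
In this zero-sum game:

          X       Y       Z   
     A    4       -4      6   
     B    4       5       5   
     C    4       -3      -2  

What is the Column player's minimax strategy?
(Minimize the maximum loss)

Column should play X, value = 4

Work:
Column player minimizes Row's maximum payoff:
Column X: max payoff to Row = 4
Column Y: max payoff to Row = 5
Column Z: max payoff to Row = 6
Minimum is 4, achieved by column X.
Minimax strategy: X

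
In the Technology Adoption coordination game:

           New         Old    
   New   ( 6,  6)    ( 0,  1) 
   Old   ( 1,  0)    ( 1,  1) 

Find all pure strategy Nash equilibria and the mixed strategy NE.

Pure NE: (New, New) and (Old, Old); Mixed NE: p = 0.1667, q = 0.1667

Work:
Check pure NE:
(New, New): (6, 6) - no unilateral deviation beneficial
(Old, Old): (1, 1) - no unilateral deviation beneficial
Mixed NE: P1 plays New with p = 0.1667, P2 plays New with q = 0.1667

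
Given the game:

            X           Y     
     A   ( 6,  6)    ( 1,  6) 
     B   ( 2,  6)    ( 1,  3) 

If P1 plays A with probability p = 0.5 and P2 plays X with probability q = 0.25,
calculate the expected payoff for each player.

E[P1] = 1.75, E[P2] = 4.875

Work:
E[P1] = p·q·π₁(A,X) + p·(1-q)·π₁(A,Y) + (1-p)·q·π₁(B,X) + (1-p)·(1-q)·π₁(B,Y)
= 0.5·0.25·6 + 0.5·0.75·1 + 0.5·0.25·2 + 0.5·0.75·1
= 1.75

E[P2] = 4.875 (similar calculation)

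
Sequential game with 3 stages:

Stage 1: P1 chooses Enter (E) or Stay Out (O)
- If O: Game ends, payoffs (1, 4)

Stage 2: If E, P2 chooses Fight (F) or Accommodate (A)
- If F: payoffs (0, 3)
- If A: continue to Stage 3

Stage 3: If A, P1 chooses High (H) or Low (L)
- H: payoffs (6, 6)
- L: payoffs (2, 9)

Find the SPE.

SPE: (E, A, H); Outcome (6, 6)

Work:
Stage 3: P1 chooses H (6 vs 2)
Stage 2: P2: F->3, A->6 (anticipating H). Choose A
Stage 1: P1: O->1, E->6 (anticipating A, H). Choose E
SPE path: E -> A -> H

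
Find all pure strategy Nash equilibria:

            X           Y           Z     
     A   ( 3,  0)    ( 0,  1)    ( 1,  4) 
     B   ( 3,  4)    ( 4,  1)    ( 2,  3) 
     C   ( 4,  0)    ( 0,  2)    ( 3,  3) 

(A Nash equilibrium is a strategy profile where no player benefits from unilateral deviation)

Nash equilibrium: (C, Z)

Work:
Best responses:
  P1 vs X: payoffs [3, 3, 4] → best response C (payoff 4)
  P1 vs Y: payoffs [0, 4, 0] → best response B (payoff 4)
  P1 vs Z: payoffs [1, 2, 3] → best response C (payoff 3)
  P2 vs A: payoffs [0, 1, 4] → best response Z (payoff 4)
  P2 vs B: payoffs [4, 1, 3] → best response X (payoff 4)
  P2 vs C: payoffs [0, 2, 3] → best response Z (payoff 3)
Mutual best responses: (C,Z) → Nash equilibria.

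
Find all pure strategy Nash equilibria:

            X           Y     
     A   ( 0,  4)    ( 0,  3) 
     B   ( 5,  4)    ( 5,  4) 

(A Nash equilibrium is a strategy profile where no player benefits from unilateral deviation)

Nash equilibrium: (B, X), (B, Y)

Work:
Best responses:
  P1 vs X: payoffs [0, 5] → best response B (payoff 5)
  P1 vs Y: payoffs [0, 5] → best response B (payoff 5)
  P2 vs A: payoffs [4, 3] → best response X (payoff 4)
  P2 vs B: payoffs [4, 4] → best response X/Y (payoff 4)
Mutual best responses: (B,X), (B,Y) → Nash equilibria.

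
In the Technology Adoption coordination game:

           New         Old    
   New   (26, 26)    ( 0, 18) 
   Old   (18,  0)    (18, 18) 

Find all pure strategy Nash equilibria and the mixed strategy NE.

Pure NE: (New, New) and (Old, Old); Mixed NE: p = 0.6923, q = 0.6923

Work:
Check pure NE:
(New, New): (26, 26) - no unilateral deviation beneficial
(Old, Old): (18, 18) - no unilateral deviation beneficial
Mixed NE: P1 plays New with p = 0.6923, P2 plays New with q = 0.6923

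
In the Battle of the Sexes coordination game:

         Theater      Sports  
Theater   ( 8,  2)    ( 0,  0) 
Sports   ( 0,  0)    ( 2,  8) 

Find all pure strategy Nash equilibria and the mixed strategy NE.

Pure NE: (Theater, Theater) and (Sports, Sports); Mixed NE: p = 0.8, q = 0.2

Work:
Check pure NE:
(Theater, Theater): (8, 2) - no unilateral deviation beneficial
(Sports, Sports): (2, 8) - no unilateral deviation beneficial
Mixed NE: P1 plays Theater with p = 0.8, P2 plays Theater with q = 0.2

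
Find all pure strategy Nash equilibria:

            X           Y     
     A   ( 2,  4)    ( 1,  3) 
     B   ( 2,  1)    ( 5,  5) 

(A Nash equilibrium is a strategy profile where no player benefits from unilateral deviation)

Nash equilibrium: (A, X), (B, Y)

Work:
Best responses:
  P1 vs X: payoffs [2, 2] → best response A/B (payoff 2)
  P1 vs Y: payoffs [1, 5] → best response B (payoff 5)
  P2 vs A: payoffs [4, 3] → best response X (payoff 4)
  P2 vs B: payoffs [1, 5] → best response Y (payoff 5)
Mutual best responses: (A,X), (B,Y) → Nash equilibria.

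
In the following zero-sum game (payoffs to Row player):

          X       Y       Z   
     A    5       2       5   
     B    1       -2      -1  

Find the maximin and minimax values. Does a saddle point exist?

Maximin = 2, Minimax = 2, Saddle: True

Work:
Row minimums: [2, -2] → maximin = 2
Column maximums: [5, 2, 5] → minimax = 2
Saddle point exists! Game value = 2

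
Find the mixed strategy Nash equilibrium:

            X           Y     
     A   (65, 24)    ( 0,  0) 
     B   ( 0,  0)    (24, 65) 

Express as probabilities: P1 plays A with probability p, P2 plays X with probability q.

p = 0.7303, q = 0.2697

Work:
Find probabilities that make opponent indifferent:
P2 chooses q to make P1 indifferent between A and B
P1 chooses p to make P2 indifferent between X and Y
Mixed NE: P1 plays (A: 0.7303, B: 0.2697), P2 plays (X: 0.2697, Y: 0.7303)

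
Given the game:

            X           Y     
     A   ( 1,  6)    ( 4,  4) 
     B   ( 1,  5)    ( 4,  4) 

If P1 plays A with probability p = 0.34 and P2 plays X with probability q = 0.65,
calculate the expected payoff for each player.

E[P1] = 2.05, E[P2] = 4.871

Work:
E[P1] = p·q·π₁(A,X) + p·(1-q)·π₁(A,Y) + (1-p)·q·π₁(B,X) + (1-p)·(1-q)·π₁(B,Y)
= 0.34·0.65·1 + 0.34·0.35·4 + 0.66·0.65·1 + 0.66·0.35·4
= 2.05

E[P2] = 4.871 (similar calculation)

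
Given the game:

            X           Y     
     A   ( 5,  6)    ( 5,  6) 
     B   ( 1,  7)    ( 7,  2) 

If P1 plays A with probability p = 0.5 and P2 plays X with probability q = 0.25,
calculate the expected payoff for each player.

E[P1] = 5.25, E[P2] = 4.625

Work:
E[P1] = p·q·π₁(A,X) + p·(1-q)·π₁(A,Y) + (1-p)·q·π₁(B,X) + (1-p)·(1-q)·π₁(B,Y)
= 0.5·0.25·5 + 0.5·0.75·5 + 0.5·0.25·1 + 0.5·0.75·7
= 5.25

E[P2] = 4.625 (similar calculation)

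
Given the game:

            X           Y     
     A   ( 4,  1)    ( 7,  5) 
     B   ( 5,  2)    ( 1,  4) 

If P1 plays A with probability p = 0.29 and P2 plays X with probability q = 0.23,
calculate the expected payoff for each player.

E[P1] = 3.1931, E[P2] = 3.6966

Work:
E[P1] = p·q·π₁(A,X) + p·(1-q)·π₁(A,Y) + (1-p)·q·π₁(B,X) + (1-p)·(1-q)·π₁(B,Y)
= 0.29·0.23·4 + 0.29·0.77·7 + 0.71·0.23·5 + 0.71·0.77·1
= 3.1931

E[P2] = 3.6966 (similar calculation)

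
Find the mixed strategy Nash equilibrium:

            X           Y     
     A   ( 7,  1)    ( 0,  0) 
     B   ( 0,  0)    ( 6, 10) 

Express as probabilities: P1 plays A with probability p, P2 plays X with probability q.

p = 0.9091, q = 0.4615

Work:
Find probabilities that make opponent indifferent:
P2 chooses q to make P1 indifferent between A and B
P1 chooses p to make P2 indifferent between X and Y
Mixed NE: P1 plays (A: 0.9091, B: 0.0909), P2 plays (X: 0.4615, Y: 0.5385)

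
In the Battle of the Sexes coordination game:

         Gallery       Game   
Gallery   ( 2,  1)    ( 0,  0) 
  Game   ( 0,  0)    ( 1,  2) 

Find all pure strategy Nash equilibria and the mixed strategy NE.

Pure NE: (Gallery, Gallery) and (Game, Game); Mixed NE: p = 0.6667, q = 0.3333

Work:
Check pure NE:
(Gallery, Gallery): (2, 1) - no unilateral deviation beneficial
(Game, Game): (1, 2) - no unilateral deviation beneficial
Mixed NE: P1 plays Gallery with p = 0.6667, P2 plays Gallery with q = 0.3333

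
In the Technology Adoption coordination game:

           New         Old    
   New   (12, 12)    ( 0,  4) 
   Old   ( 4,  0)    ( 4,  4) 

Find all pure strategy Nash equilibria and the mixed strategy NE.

Pure NE: (New, New) and (Old, Old); Mixed NE: p = 0.3333, q = 0.3333

Work:
Check pure NE:
(New, New): (12, 12) - no unilateral deviation beneficial
(Old, Old): (4, 4) - no unilateral deviation beneficial
Mixed NE: P1 plays New with p = 0.3333, P2 plays New with q = 0.3333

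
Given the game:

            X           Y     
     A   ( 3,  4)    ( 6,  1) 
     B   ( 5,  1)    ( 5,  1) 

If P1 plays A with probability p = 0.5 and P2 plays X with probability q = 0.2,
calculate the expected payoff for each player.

E[P1] = 5.2, E[P2] = 1.3

Work:
E[P1] = p·q·π₁(A,X) + p·(1-q)·π₁(A,Y) + (1-p)·q·π₁(B,X) + (1-p)·(1-q)·π₁(B,Y)
= 0.5·0.2·3 + 0.5·0.8·6 + 0.5·0.2·5 + 0.5·0.8·5
= 5.2

E[P2] = 1.3 (similar calculation)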